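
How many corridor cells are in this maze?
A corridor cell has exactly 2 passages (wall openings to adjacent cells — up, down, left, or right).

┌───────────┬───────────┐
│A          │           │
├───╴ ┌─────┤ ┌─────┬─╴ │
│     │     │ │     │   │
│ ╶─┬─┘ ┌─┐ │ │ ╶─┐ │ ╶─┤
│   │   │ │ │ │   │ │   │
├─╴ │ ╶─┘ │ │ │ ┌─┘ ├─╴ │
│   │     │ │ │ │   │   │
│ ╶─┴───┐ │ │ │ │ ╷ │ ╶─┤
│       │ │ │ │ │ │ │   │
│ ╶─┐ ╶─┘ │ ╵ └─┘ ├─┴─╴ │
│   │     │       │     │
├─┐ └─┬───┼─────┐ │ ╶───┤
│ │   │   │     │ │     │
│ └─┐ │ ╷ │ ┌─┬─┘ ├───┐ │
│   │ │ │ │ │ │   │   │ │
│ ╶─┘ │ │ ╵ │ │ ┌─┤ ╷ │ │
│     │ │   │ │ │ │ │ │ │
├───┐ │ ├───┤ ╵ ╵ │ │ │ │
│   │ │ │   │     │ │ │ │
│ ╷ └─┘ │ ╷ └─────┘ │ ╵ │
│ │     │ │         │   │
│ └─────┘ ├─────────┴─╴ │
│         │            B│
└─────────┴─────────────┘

Counting cells with exactly 2 passages:
Total corridor cells: 118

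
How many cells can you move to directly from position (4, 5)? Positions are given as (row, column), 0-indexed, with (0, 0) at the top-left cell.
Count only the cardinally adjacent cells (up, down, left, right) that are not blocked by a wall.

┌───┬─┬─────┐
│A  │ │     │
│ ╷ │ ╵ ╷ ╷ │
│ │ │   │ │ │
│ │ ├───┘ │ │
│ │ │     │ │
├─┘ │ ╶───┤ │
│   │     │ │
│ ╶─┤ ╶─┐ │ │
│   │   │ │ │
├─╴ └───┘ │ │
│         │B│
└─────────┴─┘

Checking passable neighbors of (4, 5):
Neighbors: (3, 5), (5, 5)
Count: 2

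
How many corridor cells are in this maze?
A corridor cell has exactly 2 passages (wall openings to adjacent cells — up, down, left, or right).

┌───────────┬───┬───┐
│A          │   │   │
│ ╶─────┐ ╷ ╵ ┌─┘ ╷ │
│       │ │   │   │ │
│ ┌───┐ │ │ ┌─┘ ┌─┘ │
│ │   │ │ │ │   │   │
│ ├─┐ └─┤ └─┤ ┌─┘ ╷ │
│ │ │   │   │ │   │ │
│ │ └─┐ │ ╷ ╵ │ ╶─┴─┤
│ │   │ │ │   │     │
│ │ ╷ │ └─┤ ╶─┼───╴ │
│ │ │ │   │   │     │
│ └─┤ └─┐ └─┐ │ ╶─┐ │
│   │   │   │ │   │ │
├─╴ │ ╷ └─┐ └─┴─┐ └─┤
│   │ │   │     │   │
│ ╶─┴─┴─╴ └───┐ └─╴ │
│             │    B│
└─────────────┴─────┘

Counting cells with exactly 2 passages:
Total corridor cells: 68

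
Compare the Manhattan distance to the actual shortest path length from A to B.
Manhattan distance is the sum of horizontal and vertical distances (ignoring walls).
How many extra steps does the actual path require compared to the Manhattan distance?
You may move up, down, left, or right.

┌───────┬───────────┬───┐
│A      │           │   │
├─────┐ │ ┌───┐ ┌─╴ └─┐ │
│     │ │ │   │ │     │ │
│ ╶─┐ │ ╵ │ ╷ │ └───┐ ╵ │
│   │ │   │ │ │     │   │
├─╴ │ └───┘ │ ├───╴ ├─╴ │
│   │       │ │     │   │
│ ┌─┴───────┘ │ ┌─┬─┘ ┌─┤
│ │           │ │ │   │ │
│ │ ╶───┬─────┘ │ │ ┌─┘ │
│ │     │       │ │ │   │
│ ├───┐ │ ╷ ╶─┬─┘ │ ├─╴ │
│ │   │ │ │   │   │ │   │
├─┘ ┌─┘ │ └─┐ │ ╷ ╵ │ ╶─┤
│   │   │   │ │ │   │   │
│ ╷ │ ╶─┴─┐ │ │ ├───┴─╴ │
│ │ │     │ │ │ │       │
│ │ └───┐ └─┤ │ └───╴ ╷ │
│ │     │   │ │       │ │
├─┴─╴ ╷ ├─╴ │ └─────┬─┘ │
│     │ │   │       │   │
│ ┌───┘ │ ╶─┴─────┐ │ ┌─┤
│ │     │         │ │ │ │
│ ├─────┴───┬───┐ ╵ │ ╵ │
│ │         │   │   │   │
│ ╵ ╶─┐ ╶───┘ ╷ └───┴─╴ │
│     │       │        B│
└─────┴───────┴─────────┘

Manhattan distance: |13 - 0| + |11 - 0| = 24
Actual path length: 42
Extra steps: 42 - 24 = 18

Solution:

┌───────┬───────────┬───┐
│A → → ↓│↱ → → → → ↓│   │
├─────┐ │ ┌───┐ ┌─╴ └─┐ │
│     │↓│↑│   │ │  ↳ ↓│ │
│ ╶─┐ │ ╵ │ ╷ │ └───┐ ╵ │
│   │ │↳ ↑│ │ │     │↳ ↓│
├─╴ │ └───┘ │ ├───╴ ├─╴ │
│   │       │ │     │↓ ↲│
│ ┌─┴───────┘ │ ┌─┬─┘ ┌─┤
│ │           │ │ │↓ ↲│ │
│ │ ╶───┬─────┘ │ │ ┌─┘ │
│ │     │       │ │↓│   │
│ ├───┐ │ ╷ ╶─┬─┘ │ ├─╴ │
│ │   │ │ │   │↓ ↰│↓│   │
├─┘ ┌─┘ │ └─┐ │ ╷ ╵ │ ╶─┤
│   │   │   │ │↓│↑ ↲│   │
│ ╷ │ ╶─┴─┐ │ │ ├───┴─╴ │
│ │ │     │ │ │↓│    ↱ ↓│
│ │ └───┐ └─┤ │ └───╴ ╷ │
│ │     │   │ │↳ → → ↑│↓│
├─┴─╴ ╷ ├─╴ │ └─────┬─┘ │
│     │ │   │       │↓ ↲│
│ ┌───┘ │ ╶─┴─────┐ │ ┌─┤
│ │     │         │ │↓│ │
│ ├─────┴───┬───┐ ╵ │ ╵ │
│ │         │   │   │↳ ↓│
│ ╵ ╶─┐ ╶───┘ ╷ └───┴─╴ │
│     │       │        B│
└─────┴───────┴─────────┘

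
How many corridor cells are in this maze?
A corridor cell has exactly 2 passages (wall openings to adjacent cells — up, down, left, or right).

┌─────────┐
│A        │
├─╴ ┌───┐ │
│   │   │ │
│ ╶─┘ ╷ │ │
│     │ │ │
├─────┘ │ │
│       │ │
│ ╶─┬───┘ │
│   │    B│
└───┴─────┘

Counting cells with exactly 2 passages:
Total corridor cells: 21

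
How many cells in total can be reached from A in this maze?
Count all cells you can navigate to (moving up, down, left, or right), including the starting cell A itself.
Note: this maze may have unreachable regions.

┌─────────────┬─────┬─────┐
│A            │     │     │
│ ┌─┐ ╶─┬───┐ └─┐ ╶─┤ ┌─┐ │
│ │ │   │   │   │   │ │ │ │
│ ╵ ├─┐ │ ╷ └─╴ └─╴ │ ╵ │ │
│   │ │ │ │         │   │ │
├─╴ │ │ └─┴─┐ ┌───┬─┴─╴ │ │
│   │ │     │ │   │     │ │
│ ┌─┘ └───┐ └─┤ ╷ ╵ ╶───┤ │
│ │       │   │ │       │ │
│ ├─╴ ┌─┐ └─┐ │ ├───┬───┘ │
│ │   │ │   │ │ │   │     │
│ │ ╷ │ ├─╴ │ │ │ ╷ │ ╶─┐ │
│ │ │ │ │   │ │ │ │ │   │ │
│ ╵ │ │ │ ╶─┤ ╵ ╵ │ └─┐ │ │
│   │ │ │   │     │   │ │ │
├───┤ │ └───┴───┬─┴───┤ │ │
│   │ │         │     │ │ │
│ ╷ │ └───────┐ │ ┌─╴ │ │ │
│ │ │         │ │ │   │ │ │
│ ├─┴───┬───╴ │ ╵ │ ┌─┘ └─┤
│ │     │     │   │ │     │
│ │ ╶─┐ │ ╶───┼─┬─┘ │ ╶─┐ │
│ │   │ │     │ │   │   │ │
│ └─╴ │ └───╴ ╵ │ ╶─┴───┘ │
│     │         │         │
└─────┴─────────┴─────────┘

Using BFS/flood-fill to find all reachable cells from A:
Maze size: 13 × 13 = 169 total cells
All cells are reachable — the maze is fully connected.
Reachable cells: 169

Reachable region (· marks reachable cells):

┌─────────────┬─────┬─────┐
│A · · · · · ·│· · ·│· · ·│
│ ┌─┐ ╶─┬───┐ └─┐ ╶─┤ ┌─┐ │
│·│·│· ·│· ·│· ·│· ·│·│·│·│
│ ╵ ├─┐ │ ╷ └─╴ └─╴ │ ╵ │ │
│· ·│·│·│·│· · · · ·│· ·│·│
├─╴ │ │ └─┴─┐ ┌───┬─┴─╴ │ │
│· ·│·│· · ·│·│· ·│· · ·│·│
│ ┌─┘ └───┐ └─┤ ╷ ╵ ╶───┤ │
│·│· · · ·│· ·│·│· · · ·│·│
│ ├─╴ ┌─┐ └─┐ │ ├───┬───┘ │
│·│· ·│·│· ·│·│·│· ·│· · ·│
│ │ ╷ │ ├─╴ │ │ │ ╷ │ ╶─┐ │
│·│·│·│·│· ·│·│·│·│·│· ·│·│
│ ╵ │ │ │ ╶─┤ ╵ ╵ │ └─┐ │ │
│· ·│·│·│· ·│· · ·│· ·│·│·│
├───┤ │ └───┴───┬─┴───┤ │ │
│· ·│·│· · · · ·│· · ·│·│·│
│ ╷ │ └───────┐ │ ┌─╴ │ │ │
│·│·│· · · · ·│·│·│· ·│·│·│
│ ├─┴───┬───╴ │ ╵ │ ┌─┘ └─┤
│·│· · ·│· · ·│· ·│·│· · ·│
│ │ ╶─┐ │ ╶───┼─┬─┘ │ ╶─┐ │
│·│· ·│·│· · ·│·│· ·│· ·│·│
│ └─╴ │ └───╴ ╵ │ ╶─┴───┘ │
│· · ·│· · · · ·│· · · · ·│
└─────┴─────────┴─────────┘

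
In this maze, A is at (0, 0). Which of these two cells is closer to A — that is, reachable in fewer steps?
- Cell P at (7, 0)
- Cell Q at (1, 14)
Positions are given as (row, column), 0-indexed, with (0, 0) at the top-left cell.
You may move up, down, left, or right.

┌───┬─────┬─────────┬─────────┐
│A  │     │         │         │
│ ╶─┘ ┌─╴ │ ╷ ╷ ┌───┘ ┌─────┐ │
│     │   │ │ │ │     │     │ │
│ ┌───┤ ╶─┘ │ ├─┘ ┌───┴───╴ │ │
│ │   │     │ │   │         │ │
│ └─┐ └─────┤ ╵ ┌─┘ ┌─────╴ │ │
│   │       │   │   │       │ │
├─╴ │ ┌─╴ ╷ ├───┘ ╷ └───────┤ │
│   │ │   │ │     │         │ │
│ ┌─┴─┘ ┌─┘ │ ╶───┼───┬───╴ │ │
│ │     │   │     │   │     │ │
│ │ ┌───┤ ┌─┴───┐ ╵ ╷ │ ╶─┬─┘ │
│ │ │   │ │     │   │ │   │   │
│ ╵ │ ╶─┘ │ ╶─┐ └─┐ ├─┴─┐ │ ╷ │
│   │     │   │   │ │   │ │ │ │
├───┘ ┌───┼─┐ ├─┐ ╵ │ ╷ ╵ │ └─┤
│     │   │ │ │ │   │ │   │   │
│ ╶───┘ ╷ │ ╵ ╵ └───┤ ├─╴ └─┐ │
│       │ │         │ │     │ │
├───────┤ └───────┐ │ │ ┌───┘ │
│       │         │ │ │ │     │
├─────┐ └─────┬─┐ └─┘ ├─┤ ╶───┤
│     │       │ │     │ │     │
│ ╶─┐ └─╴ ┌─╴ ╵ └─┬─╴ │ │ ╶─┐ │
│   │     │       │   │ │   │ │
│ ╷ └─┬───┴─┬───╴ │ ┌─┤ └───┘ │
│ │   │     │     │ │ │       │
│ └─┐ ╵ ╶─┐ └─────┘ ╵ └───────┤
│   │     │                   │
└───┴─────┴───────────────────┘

Shortest path A → P at (7, 0): 9 steps
Shortest path A → Q at (1, 14): 29 steps

P is closer (9 steps vs 29 steps).

Path to P:

┌───┬─────┬─────────┬─────────┐
│A  │     │         │         │
│ ╶─┘ ┌─╴ │ ╷ ╷ ┌───┘ ┌─────┐ │
│↓    │   │ │ │ │     │     │ │
│ ┌───┤ ╶─┘ │ ├─┘ ┌───┴───╴ │ │
│↓│   │     │ │   │         │ │
│ └─┐ └─────┤ ╵ ┌─┘ ┌─────╴ │ │
│↳ ↓│       │   │   │       │ │
├─╴ │ ┌─╴ ╷ ├───┘ ╷ └───────┤ │
│↓ ↲│ │   │ │     │         │ │
│ ┌─┴─┘ ┌─┘ │ ╶───┼───┬───╴ │ │
│↓│     │   │     │   │     │ │
│ │ ┌───┤ ┌─┴───┐ ╵ ╷ │ ╶─┬─┘ │
│↓│ │   │ │     │   │ │   │   │
│ ╵ │ ╶─┘ │ ╶─┐ └─┐ ├─┴─┐ │ ╷ │
│P  │     │   │   │ │   │ │ │ │
├───┘ ┌───┼─┐ ├─┐ ╵ │ ╷ ╵ │ └─┤
│     │   │ │ │ │   │ │   │   │
│ ╶───┘ ╷ │ ╵ ╵ └───┤ ├─╴ └─┐ │
│       │ │         │ │     │ │
├───────┤ └───────┐ │ │ ┌───┘ │
│       │         │ │ │ │     │
├─────┐ └─────┬─┐ └─┘ ├─┤ ╶───┤
│     │       │ │     │ │     │
│ ╶─┐ └─╴ ┌─╴ ╵ └─┬─╴ │ │ ╶─┐ │
│   │     │       │   │ │   │ │
│ ╷ └─┬───┴─┬───╴ │ ┌─┤ └───┘ │
│ │   │     │     │ │ │       │
│ └─┐ ╵ ╶─┐ └─────┘ ╵ └───────┤
│   │     │                   │
└───┴─────┴───────────────────┘

Path to Q:

┌───┬─────┬─────────┬─────────┐
│A  │↱ → ↓│↱ ↓      │↱ → → → ↓│
│ ╶─┘ ┌─╴ │ ╷ ╷ ┌───┘ ┌─────┐ │
│↳ → ↑│↓ ↲│↑│↓│ │↱ → ↑│     │Q│
│ ┌───┤ ╶─┘ │ ├─┘ ┌───┴───╴ │ │
│ │   │↳ → ↑│↓│↱ ↑│         │ │
│ └─┐ └─────┤ ╵ ┌─┘ ┌─────╴ │ │
│   │       │↳ ↑│   │       │ │
├─╴ │ ┌─╴ ╷ ├───┘ ╷ └───────┤ │
│   │ │   │ │     │         │ │
│ ┌─┴─┘ ┌─┘ │ ╶───┼───┬───╴ │ │
│ │     │   │     │   │     │ │
│ │ ┌───┤ ┌─┴───┐ ╵ ╷ │ ╶─┬─┘ │
│ │ │   │ │     │   │ │   │   │
│ ╵ │ ╶─┘ │ ╶─┐ └─┐ ├─┴─┐ │ ╷ │
│   │     │   │   │ │   │ │ │ │
├───┘ ┌───┼─┐ ├─┐ ╵ │ ╷ ╵ │ └─┤
│     │   │ │ │ │   │ │   │   │
│ ╶───┘ ╷ │ ╵ ╵ └───┤ ├─╴ └─┐ │
│       │ │         │ │     │ │
├───────┤ └───────┐ │ │ ┌───┘ │
│       │         │ │ │ │     │
├─────┐ └─────┬─┐ └─┘ ├─┤ ╶───┤
│     │       │ │     │ │     │
│ ╶─┐ └─╴ ┌─╴ ╵ └─┬─╴ │ │ ╶─┐ │
│   │     │       │   │ │   │ │
│ ╷ └─┬───┴─┬───╴ │ ┌─┤ └───┘ │
│ │   │     │     │ │ │       │
│ └─┐ ╵ ╶─┐ └─────┘ ╵ └───────┤
│   │     │                   │
└───┴─────┴───────────────────┘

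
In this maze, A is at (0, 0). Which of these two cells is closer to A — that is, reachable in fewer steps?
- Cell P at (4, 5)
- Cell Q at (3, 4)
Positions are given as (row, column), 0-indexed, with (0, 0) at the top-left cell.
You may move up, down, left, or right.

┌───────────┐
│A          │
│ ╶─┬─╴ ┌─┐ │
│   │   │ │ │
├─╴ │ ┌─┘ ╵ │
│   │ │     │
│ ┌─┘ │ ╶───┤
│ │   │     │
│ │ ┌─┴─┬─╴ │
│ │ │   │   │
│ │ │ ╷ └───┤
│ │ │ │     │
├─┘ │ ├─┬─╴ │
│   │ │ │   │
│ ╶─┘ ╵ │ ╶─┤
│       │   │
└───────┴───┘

Shortest path A → P at (4, 5): 13 steps
Shortest path A → Q at (3, 4): 11 steps

Q is closer (11 steps vs 13 steps).

Path to P:

┌───────────┐
│A → → → → ↓│
│ ╶─┬─╴ ┌─┐ │
│   │   │ │↓│
├─╴ │ ┌─┘ ╵ │
│   │ │↓ ← ↲│
│ ┌─┘ │ ╶───┤
│ │   │↳ → ↓│
│ │ ┌─┴─┬─╴ │
│ │ │   │  P│
│ │ │ ╷ └───┤
│ │ │ │     │
├─┘ │ ├─┬─╴ │
│   │ │ │   │
│ ╶─┘ ╵ │ ╶─┤
│       │   │
└───────┴───┘

Path to Q:

┌───────────┐
│A → → → → ↓│
│ ╶─┬─╴ ┌─┐ │
│   │   │ │↓│
├─╴ │ ┌─┘ ╵ │
│   │ │↓ ← ↲│
│ ┌─┘ │ ╶───┤
│ │   │↳ Q  │
│ │ ┌─┴─┬─╴ │
│ │ │   │   │
│ │ │ ╷ └───┤
│ │ │ │     │
├─┘ │ ├─┬─╴ │
│   │ │ │   │
│ ╶─┘ ╵ │ ╶─┤
│       │   │
└───────┴───┘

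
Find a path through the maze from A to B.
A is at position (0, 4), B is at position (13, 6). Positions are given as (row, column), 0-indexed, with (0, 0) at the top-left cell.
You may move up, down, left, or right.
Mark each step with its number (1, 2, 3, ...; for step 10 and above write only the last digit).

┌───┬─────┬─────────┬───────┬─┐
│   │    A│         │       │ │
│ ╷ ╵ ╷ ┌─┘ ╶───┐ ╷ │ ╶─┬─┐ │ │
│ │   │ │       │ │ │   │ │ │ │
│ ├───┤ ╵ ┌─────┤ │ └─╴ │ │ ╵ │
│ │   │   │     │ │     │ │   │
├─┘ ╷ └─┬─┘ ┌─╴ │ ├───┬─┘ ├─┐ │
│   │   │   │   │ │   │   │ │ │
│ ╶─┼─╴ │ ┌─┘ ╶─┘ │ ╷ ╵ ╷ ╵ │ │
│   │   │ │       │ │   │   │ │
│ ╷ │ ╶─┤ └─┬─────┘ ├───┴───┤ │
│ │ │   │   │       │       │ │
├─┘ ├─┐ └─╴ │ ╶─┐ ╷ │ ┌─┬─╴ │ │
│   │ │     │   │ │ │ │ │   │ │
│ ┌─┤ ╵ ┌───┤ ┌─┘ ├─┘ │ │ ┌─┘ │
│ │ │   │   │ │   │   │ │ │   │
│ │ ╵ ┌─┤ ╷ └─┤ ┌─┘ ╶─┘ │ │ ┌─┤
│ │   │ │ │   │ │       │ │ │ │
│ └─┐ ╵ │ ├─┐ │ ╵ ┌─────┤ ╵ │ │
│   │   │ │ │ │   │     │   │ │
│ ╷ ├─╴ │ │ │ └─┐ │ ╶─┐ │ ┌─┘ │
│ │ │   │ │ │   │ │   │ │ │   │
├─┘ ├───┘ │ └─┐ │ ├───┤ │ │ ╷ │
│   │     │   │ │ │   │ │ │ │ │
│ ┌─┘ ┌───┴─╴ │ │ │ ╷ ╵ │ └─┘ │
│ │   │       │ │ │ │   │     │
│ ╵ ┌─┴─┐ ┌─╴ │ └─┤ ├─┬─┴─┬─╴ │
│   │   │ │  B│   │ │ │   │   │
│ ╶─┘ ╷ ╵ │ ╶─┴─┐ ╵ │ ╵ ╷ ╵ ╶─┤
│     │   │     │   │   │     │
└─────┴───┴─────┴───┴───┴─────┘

Finding the shortest path from (0, 4) to (13, 6):
Path length: 65 steps
Directions: left → down → down → right → up → right → up → right → right → right → down → down → down → down → left → left → up → right → up → left → left → down → left → down → down → right → down → left → left → up → left → up → right → up → left → up → left → down → left → down → right → down → down → left → down → down → down → right → down → down → left → down → down → down → right → right → up → right → down → right → up → up → right → right → down

Solution:

┌───┬─────┬─────────┬───────┬─┐
│   │  1 A│7 8 9 0  │       │ │
│ ╷ ╵ ╷ ┌─┘ ╶───┐ ╷ │ ╶─┬─┐ │ │
│ │   │2│5 6    │1│ │   │ │ │ │
│ ├───┤ ╵ ┌─────┤ │ └─╴ │ │ ╵ │
│ │7 6│3 4│1 0 9│2│     │ │   │
├─┘ ╷ └─┬─┘ ┌─╴ │ ├───┬─┘ ├─┐ │
│9 8│5 4│3 2│7 8│3│   │   │ │ │
│ ╶─┼─╴ │ ┌─┘ ╶─┘ │ ╷ ╵ ╷ ╵ │ │
│0 1│2 3│4│  6 5 4│ │   │   │ │
│ ╷ │ ╶─┤ └─┬─────┘ ├───┴───┤ │
│ │2│1 0│5 6│       │       │ │
├─┘ ├─┐ └─╴ │ ╶─┐ ╷ │ ┌─┬─╴ │ │
│4 3│ │9 8 7│   │ │ │ │ │   │ │
│ ┌─┤ ╵ ┌───┤ ┌─┘ ├─┘ │ │ ┌─┘ │
│5│ │   │   │ │   │   │ │ │   │
│ │ ╵ ┌─┤ ╷ └─┤ ┌─┘ ╶─┘ │ │ ┌─┤
│6│   │ │ │   │ │       │ │ │ │
│ └─┐ ╵ │ ├─┐ │ ╵ ┌─────┤ ╵ │ │
│7 8│   │ │ │ │   │     │   │ │
│ ╷ ├─╴ │ │ │ └─┐ │ ╶─┐ │ ┌─┘ │
│ │9│   │ │ │   │ │   │ │ │   │
├─┘ ├───┘ │ └─┐ │ ├───┤ │ │ ╷ │
│1 0│     │   │ │ │   │ │ │ │ │
│ ┌─┘ ┌───┴─╴ │ │ │ ╷ ╵ │ └─┘ │
│2│   │  2 3 4│ │ │ │   │     │
│ ╵ ┌─┴─┐ ┌─╴ │ └─┤ ├─┬─┴─┬─╴ │
│3  │7 8│1│  B│   │ │ │   │   │
│ ╶─┘ ╷ ╵ │ ╶─┴─┐ ╵ │ ╵ ╷ ╵ ╶─┤
│4 5 6│9 0│     │   │   │     │
└─────┴───┴─────┴───┴───┴─────┘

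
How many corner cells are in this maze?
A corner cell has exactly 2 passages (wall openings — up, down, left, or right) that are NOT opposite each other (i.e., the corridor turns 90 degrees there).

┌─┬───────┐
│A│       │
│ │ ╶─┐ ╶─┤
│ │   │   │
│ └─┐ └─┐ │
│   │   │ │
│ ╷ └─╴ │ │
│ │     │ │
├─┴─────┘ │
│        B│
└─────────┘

Counting corner cells (2 non-opposite passages):
Total corners: 11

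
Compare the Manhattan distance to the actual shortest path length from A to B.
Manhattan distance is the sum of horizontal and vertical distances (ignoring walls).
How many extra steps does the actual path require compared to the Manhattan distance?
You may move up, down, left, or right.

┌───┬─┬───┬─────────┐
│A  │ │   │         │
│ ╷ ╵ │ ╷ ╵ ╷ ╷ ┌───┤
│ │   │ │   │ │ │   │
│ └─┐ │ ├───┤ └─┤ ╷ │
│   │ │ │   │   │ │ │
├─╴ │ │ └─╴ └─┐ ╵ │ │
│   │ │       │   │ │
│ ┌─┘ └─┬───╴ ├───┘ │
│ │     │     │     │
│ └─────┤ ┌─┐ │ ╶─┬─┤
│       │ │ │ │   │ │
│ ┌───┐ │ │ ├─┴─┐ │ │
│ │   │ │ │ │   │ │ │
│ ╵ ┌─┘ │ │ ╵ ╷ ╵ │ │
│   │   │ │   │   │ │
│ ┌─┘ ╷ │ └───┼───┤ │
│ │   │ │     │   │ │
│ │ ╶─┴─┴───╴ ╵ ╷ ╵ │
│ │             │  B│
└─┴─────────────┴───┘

Manhattan distance: |9 - 0| + |9 - 0| = 18
Actual path length: 26
Extra steps: 26 - 18 = 8

Solution:

┌───┬─┬───┬─────────┐
│A  │ │   │         │
│ ╷ ╵ │ ╷ ╵ ╷ ╷ ┌───┤
│↓│   │ │   │ │ │   │
│ └─┐ │ ├───┤ └─┤ ╷ │
│↳ ↓│ │ │   │   │ │ │
├─╴ │ │ └─╴ └─┐ ╵ │ │
│↓ ↲│ │       │   │ │
│ ┌─┘ └─┬───╴ ├───┘ │
│↓│     │     │     │
│ └─────┤ ┌─┐ │ ╶─┬─┤
│↳ → → ↓│ │ │ │   │ │
│ ┌───┐ │ │ ├─┴─┐ │ │
│ │   │↓│ │ │   │ │ │
│ ╵ ┌─┘ │ │ ╵ ╷ ╵ │ │
│   │↓ ↲│ │   │   │ │
│ ┌─┘ ╷ │ └───┼───┤ │
│ │↓ ↲│ │     │↱ ↓│ │
│ │ ╶─┴─┴───╴ ╵ ╷ ╵ │
│ │↳ → → → → → ↑│↳ B│
└─┴─────────────┴───┘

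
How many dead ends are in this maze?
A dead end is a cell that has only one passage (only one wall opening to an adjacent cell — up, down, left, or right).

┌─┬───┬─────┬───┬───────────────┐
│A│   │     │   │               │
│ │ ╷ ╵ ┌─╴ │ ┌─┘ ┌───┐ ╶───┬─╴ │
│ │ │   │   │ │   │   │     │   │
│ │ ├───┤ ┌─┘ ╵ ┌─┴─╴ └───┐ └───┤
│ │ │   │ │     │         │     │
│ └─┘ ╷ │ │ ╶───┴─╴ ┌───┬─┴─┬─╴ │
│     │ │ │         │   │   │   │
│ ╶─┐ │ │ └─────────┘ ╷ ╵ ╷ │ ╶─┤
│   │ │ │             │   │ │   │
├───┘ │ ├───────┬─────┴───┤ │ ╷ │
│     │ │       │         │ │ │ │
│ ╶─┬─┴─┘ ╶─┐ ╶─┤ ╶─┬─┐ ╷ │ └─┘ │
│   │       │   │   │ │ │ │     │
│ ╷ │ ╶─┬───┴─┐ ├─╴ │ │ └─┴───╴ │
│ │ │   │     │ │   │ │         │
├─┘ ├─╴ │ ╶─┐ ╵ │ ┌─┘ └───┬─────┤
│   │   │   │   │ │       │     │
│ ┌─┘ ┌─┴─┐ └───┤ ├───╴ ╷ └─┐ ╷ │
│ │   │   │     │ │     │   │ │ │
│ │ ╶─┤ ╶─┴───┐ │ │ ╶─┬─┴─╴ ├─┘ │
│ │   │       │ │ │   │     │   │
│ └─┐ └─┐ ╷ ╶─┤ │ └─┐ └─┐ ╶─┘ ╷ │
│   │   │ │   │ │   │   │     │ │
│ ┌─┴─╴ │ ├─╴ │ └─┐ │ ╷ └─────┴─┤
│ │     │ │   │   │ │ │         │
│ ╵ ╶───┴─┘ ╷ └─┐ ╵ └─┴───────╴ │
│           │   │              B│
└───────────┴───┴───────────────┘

Checking each cell for number of passages:

Dead ends found at positions:
  (0, 0)
  (0, 7)
  (1, 9)
  (1, 14)
  (2, 1)
  (2, 8)
  (2, 12)
  (4, 1)
  (5, 3)
  (5, 7)
  (5, 14)
  (6, 5)
  (6, 10)
  (6, 12)
  (7, 0)
  (8, 9)
  (8, 13)
  (9, 4)
  (9, 14)
  (10, 6)
  (10, 11)
  (11, 1)
  (11, 15)
  (12, 4)
  (12, 10)
  (13, 7)
Total dead ends: 26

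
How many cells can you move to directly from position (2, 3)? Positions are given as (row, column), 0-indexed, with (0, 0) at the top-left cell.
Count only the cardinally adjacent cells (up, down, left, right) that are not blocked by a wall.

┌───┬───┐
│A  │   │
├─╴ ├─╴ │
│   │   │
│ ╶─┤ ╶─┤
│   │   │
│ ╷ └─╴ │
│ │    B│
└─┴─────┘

Checking passable neighbors of (2, 3):
Neighbors: (3, 3), (2, 2)
Count: 2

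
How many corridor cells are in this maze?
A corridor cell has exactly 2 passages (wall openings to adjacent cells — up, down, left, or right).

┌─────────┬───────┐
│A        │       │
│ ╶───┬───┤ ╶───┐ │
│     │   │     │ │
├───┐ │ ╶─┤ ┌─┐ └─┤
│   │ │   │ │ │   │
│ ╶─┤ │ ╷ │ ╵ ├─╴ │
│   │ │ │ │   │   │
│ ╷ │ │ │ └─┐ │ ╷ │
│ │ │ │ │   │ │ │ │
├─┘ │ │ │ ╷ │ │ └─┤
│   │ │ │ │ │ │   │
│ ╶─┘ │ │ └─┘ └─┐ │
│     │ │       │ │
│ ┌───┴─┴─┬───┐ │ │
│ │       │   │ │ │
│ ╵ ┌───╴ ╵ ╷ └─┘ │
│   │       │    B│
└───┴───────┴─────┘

Counting cells with exactly 2 passages:
Total corridor cells: 61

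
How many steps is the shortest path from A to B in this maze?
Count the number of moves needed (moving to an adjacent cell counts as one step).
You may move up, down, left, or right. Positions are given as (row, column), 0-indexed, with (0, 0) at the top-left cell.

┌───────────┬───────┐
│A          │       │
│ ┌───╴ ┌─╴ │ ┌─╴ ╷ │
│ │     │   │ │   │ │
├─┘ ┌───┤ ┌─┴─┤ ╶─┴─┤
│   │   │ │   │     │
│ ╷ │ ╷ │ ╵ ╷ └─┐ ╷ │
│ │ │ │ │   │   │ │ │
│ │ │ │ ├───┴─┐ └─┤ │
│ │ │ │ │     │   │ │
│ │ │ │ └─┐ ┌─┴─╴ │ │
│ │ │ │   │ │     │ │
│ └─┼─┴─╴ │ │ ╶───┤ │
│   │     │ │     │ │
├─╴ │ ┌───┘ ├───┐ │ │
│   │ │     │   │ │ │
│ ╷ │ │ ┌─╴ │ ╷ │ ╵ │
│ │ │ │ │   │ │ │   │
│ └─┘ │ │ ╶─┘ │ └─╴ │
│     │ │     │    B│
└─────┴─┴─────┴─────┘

Using BFS to find shortest path:
Start: (0, 0), End: (9, 9)
Path found:
(0,0) → (0,1) → (0,2) → (0,3) → (0,4) → (0,5) → (1,5) → (1,4) → (2,4) → (3,4) → (3,5) → (2,5) → (2,6) → (3,6) → (3,7) → (4,7) → (4,8) → (5,8) → (5,7) → (5,6) → (6,6) → (6,7) → (6,8) → (7,8) → (8,8) → (8,9) → (9,9)
Number of steps: 26

Solution:

┌───────────┬───────┐
│A → → → → ↓│       │
│ ┌───╴ ┌─╴ │ ┌─╴ ╷ │
│ │     │↓ ↲│ │   │ │
├─┘ ┌───┤ ┌─┴─┤ ╶─┴─┤
│   │   │↓│↱ ↓│     │
│ ╷ │ ╷ │ ╵ ╷ └─┐ ╷ │
│ │ │ │ │↳ ↑│↳ ↓│ │ │
│ │ │ │ ├───┴─┐ └─┤ │
│ │ │ │ │     │↳ ↓│ │
│ │ │ │ └─┐ ┌─┴─╴ │ │
│ │ │ │   │ │↓ ← ↲│ │
│ └─┼─┴─╴ │ │ ╶───┤ │
│   │     │ │↳ → ↓│ │
├─╴ │ ┌───┘ ├───┐ │ │
│   │ │     │   │↓│ │
│ ╷ │ │ ┌─╴ │ ╷ │ ╵ │
│ │ │ │ │   │ │ │↳ ↓│
│ └─┘ │ │ ╶─┘ │ └─╴ │
│     │ │     │    B│
└─────┴─┴─────┴─────┘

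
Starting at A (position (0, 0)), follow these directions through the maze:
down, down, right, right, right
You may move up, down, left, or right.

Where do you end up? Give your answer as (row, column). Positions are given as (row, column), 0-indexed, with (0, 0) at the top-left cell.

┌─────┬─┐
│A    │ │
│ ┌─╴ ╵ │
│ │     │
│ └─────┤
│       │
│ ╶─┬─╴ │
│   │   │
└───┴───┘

Following directions step by step:
Start: (0, 0)
  down: (0, 0) → (1, 0)
  down: (1, 0) → (2, 0)
  right: (2, 0) → (2, 1)
  right: (2, 1) → (2, 2)
  right: (2, 2) → (2, 3)
Final position: (2, 3)

Path taken:

┌─────┬─┐
│A    │ │
│ ┌─╴ ╵ │
│↓│     │
│ └─────┤
│↳ → → B│
│ ╶─┬─╴ │
│   │   │
└───┴───┘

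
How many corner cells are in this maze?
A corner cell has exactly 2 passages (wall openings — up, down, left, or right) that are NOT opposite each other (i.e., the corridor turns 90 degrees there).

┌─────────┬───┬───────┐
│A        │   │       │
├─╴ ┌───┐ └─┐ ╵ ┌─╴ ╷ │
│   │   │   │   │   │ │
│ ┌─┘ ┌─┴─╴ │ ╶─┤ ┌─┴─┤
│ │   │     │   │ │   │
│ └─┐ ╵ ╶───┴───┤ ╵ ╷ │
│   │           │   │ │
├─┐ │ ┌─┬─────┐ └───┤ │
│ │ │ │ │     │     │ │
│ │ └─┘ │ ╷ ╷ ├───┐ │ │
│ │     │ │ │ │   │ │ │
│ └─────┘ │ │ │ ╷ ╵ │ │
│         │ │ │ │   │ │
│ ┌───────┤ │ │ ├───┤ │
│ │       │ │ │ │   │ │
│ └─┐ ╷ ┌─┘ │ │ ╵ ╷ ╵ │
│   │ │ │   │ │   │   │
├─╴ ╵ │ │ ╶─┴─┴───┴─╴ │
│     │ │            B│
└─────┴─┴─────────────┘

Counting corner cells (2 non-opposite passages):
Total corners: 45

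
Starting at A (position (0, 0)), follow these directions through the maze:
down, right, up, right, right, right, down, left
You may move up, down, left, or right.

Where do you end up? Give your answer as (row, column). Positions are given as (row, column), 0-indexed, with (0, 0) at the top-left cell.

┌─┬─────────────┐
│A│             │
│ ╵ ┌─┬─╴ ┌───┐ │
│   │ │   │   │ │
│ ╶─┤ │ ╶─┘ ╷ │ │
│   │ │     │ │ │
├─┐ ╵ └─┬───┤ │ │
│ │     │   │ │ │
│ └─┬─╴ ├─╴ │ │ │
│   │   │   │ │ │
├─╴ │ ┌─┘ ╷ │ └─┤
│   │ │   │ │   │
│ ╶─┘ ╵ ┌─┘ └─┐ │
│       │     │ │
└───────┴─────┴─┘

Following directions step by step:
Start: (0, 0)
  down: (0, 0) → (1, 0)
  right: (1, 0) → (1, 1)
  up: (1, 1) → (0, 1)
  right: (0, 1) → (0, 2)
  right: (0, 2) → (0, 3)
  right: (0, 3) → (0, 4)
  down: (0, 4) → (1, 4)
  left: (1, 4) → (1, 3)
Final position: (1, 3)

Path taken:

┌─┬─────────────┐
│A│↱ → → ↓      │
│ ╵ ┌─┬─╴ ┌───┐ │
│↳ ↑│ │B ↲│   │ │
│ ╶─┤ │ ╶─┘ ╷ │ │
│   │ │     │ │ │
├─┐ ╵ └─┬───┤ │ │
│ │     │   │ │ │
│ └─┬─╴ ├─╴ │ │ │
│   │   │   │ │ │
├─╴ │ ┌─┘ ╷ │ └─┤
│   │ │   │ │   │
│ ╶─┘ ╵ ┌─┘ └─┐ │
│       │     │ │
└───────┴─────┴─┘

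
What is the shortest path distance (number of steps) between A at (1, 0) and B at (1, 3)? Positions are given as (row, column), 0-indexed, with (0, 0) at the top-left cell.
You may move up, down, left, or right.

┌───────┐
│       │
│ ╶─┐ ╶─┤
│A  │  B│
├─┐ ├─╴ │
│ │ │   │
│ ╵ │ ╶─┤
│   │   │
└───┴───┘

Finding path from (1, 0) to (1, 3):
Path: (1,0) → (0,0) → (0,1) → (0,2) → (1,2) → (1,3)
Distance: 5 steps

Solution:

┌───────┐
│↱ → ↓  │
│ ╶─┐ ╶─┤
│A  │↳ B│
├─┐ ├─╴ │
│ │ │   │
│ ╵ │ ╶─┤
│   │   │
└───┴───┘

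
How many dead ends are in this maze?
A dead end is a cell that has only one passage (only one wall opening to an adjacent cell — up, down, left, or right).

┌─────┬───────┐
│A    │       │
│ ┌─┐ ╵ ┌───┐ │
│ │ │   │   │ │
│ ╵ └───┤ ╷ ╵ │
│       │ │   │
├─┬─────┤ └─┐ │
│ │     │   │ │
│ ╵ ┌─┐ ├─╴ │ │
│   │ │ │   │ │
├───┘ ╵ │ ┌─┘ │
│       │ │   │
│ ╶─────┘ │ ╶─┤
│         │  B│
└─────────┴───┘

Checking each cell for number of passages:

Dead ends found at positions:
  (1, 1)
  (2, 3)
  (3, 0)
  (4, 2)
  (6, 6)
Total dead ends: 5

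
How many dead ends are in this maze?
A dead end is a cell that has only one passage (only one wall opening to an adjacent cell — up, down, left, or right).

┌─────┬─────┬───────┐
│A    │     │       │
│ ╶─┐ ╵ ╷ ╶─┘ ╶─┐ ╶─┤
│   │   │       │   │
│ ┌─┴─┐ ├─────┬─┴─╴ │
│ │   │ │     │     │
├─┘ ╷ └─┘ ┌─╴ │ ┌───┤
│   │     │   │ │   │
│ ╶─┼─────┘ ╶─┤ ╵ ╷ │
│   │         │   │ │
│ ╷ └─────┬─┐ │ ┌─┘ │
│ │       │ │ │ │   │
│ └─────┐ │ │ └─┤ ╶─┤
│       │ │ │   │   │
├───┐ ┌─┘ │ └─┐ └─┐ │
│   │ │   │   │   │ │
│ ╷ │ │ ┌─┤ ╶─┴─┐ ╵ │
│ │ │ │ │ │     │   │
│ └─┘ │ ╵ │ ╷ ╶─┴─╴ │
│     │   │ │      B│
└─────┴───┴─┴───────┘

Checking each cell for number of passages:

Dead ends found at positions:
  (0, 5)
  (0, 9)
  (1, 1)
  (1, 7)
  (2, 0)
  (2, 3)
  (4, 2)
  (5, 5)
  (5, 7)
  (6, 3)
  (7, 6)
  (8, 1)
  (8, 4)
  (8, 7)
  (9, 5)
Total dead ends: 15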